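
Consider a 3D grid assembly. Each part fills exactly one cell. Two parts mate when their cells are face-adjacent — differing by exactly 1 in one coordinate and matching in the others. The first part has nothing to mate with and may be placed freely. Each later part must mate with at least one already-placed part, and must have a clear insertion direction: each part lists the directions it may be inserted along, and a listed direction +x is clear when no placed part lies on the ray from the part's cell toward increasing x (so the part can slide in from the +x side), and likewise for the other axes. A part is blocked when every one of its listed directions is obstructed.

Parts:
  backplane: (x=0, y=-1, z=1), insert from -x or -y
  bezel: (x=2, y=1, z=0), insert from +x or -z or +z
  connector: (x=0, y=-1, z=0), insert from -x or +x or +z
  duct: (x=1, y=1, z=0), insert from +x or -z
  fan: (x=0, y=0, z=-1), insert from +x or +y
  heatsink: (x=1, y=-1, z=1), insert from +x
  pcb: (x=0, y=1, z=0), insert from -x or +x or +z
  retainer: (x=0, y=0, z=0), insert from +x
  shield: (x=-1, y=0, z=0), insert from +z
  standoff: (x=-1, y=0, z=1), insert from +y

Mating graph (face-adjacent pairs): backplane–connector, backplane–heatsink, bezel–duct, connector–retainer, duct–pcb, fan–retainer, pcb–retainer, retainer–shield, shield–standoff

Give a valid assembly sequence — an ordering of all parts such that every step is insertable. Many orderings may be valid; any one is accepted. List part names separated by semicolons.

1. duct@(1, 1, 0) [+x clear] — {duct}
2. pcb@(0, 1, 0) [-x clear] — {duct, pcb}
3. retainer@(0, 0, 0) [+x clear] — {duct, pcb, retainer}
4. fan@(0, 0, -1) [+x clear] — {duct, fan, pcb, retainer}
5. connector@(0, -1, 0) [-x clear] — {connector, duct, fan, pcb, retainer}
6. bezel@(2, 1, 0) [+x clear] — {bezel, connector, duct, fan, pcb, retainer}
7. shield@(-1, 0, 0) [+z clear] — {bezel, connector, duct, fan, pcb, retainer, shield}
8. standoff@(-1, 0, 1) [+y clear] — {bezel, connector, duct, fan, pcb, retainer, shield, standoff}
9. backplane@(0, -1, 1) [-x clear] — {backplane, bezel, connector, duct, fan, pcb, retainer, shield, standoff}
10. heatsink@(1, -1, 1) [+x clear] — {backplane, bezel, connector, duct, fan, heatsink, pcb, retainer, shield, standoff}

duct; pcb; retainer; fan; connector; bezel; shield; standoff; backplane; heatsink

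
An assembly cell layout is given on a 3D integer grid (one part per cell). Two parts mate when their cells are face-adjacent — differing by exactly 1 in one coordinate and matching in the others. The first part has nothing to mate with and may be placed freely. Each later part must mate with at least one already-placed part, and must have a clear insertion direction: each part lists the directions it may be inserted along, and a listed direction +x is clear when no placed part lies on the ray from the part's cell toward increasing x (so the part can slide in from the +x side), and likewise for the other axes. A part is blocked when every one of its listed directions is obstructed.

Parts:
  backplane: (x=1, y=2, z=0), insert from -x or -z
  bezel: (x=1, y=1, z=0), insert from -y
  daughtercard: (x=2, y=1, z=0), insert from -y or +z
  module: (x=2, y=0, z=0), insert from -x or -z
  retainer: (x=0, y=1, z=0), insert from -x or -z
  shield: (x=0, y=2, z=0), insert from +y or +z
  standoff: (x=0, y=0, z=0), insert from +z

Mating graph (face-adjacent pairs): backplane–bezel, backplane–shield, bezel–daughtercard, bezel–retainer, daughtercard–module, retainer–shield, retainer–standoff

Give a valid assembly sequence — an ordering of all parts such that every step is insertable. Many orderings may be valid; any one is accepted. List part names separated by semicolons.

bezel; retainer; standoff; shield; backplane; daughtercard; module

1. bezel@(1, 1, 0) [-y clear] — {bezel}
2. retainer@(0, 1, 0) [-x clear] — {bezel, retainer}
3. standoff@(0, 0, 0) [+z clear] — {bezel, retainer, standoff}
4. shield@(0, 2, 0) [+y clear] — {bezel, retainer, shield, standoff}
5. backplane@(1, 2, 0) [-z clear] — {backplane, bezel, retainer, shield, standoff}
6. daughtercard@(2, 1, 0) [-y clear] — {backplane, bezel, daughtercard, retainer, shield, standoff}
7. module@(2, 0, 0) [-z clear] — {backplane, bezel, daughtercard, module, retainer, shield, standoff}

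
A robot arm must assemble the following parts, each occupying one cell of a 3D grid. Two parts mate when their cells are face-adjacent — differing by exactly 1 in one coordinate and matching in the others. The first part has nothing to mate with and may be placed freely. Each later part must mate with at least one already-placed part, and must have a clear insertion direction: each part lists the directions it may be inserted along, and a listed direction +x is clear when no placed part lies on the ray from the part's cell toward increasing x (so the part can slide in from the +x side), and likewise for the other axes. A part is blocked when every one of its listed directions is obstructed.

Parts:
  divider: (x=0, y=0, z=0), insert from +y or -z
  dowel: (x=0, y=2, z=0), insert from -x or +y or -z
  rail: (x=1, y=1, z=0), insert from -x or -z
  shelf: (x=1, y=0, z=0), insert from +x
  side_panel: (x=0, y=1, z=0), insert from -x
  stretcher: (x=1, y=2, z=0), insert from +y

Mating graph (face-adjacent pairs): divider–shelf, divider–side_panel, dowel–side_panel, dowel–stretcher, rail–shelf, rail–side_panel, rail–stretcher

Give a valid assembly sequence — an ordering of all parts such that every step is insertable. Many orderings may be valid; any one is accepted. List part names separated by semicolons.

1. side_panel@(0, 1, 0) [-x clear] — {side_panel}
2. rail@(1, 1, 0) [-z clear] — {rail, side_panel}
3. stretcher@(1, 2, 0) [+y clear] — {rail, side_panel, stretcher}
4. shelf@(1, 0, 0) [+x clear] — {rail, shelf, side_panel, stretcher}
5. divider@(0, 0, 0) [-z clear] — {divider, rail, shelf, side_panel, stretcher}
6. dowel@(0, 2, 0) [-x clear] — {divider, dowel, rail, shelf, side_panel, stretcher}

side_panel; rail; stretcher; shelf; divider; dowel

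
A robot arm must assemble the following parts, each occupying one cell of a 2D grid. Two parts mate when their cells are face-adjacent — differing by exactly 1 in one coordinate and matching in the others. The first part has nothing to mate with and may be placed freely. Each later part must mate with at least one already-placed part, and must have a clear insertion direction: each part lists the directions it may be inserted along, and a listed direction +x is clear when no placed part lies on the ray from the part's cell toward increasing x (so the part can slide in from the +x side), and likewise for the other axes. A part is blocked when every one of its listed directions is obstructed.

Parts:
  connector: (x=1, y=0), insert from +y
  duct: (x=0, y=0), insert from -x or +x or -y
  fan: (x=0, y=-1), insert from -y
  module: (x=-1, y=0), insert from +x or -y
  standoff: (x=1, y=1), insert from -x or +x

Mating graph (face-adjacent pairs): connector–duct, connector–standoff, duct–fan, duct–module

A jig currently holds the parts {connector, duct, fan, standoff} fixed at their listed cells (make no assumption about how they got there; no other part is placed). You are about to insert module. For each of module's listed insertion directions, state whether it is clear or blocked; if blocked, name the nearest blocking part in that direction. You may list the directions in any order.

+x: nearest on ray is duct@(0, 0) ⇒ blocked
-y: ray from module(-1, 0) has no placed part ⇒ clear

+x: blocked by duct; -y: clear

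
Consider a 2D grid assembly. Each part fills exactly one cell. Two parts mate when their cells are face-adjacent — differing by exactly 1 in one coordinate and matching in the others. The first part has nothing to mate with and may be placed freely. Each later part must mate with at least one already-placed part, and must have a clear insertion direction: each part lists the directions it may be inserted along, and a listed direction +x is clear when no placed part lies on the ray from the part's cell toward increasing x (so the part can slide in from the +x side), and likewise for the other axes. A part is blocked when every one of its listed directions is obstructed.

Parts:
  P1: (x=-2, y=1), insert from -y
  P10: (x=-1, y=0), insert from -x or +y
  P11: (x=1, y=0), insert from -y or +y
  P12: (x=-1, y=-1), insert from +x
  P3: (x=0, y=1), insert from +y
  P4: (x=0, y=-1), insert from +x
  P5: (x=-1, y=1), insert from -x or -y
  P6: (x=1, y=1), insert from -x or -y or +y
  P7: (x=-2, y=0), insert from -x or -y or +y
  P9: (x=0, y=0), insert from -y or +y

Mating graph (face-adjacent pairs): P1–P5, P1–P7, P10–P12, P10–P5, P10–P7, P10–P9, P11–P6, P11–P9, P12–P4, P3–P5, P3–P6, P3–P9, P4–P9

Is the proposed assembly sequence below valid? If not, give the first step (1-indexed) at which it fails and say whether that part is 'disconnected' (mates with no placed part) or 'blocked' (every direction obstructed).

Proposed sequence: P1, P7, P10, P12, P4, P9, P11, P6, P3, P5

Invalid at step 10 (blocked)

1. P1@(-2, 1) [-y clear] — {P1}
2. P7@(-2, 0) [-x clear] — {P1, P7}
3. P10@(-1, 0) [+y clear] — {P1, P10, P7}
4. P12@(-1, -1) [+x clear] — {P1, P10, P12, P7}
5. P4@(0, -1) [+x clear] — {P1, P10, P12, P4, P7}
6. P9@(0, 0) [+y clear] — {P1, P10, P12, P4, P7, P9}
7. P11@(1, 0) [-y clear] — {P1, P10, P11, P12, P4, P7, P9}
8. P6@(1, 1) [+y clear] — {P1, P10, P11, P12, P4, P6, P7, P9}
9. P3@(0, 1) [+y clear] — {P1, P10, P11, P12, P3, P4, P6, P7, P9}
10. P5@(-1, 1) — -x/-y all obstructed ⇒ blocked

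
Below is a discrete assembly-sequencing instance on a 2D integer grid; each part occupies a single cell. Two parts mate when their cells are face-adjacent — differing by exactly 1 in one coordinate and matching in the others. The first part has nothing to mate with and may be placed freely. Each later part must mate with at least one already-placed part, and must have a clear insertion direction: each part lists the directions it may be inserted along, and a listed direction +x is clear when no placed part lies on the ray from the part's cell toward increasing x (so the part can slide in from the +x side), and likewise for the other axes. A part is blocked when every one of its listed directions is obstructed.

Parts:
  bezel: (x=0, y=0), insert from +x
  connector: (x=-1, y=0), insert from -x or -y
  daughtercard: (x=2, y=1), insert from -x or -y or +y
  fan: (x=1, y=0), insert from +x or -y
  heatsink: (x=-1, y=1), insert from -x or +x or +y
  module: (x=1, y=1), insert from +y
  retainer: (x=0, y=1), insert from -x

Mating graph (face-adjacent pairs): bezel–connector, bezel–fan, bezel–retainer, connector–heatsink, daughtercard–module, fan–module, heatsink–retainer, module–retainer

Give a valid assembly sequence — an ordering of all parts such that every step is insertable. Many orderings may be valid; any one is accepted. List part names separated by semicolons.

retainer; bezel; fan; module; daughtercard; connector; heatsink

1. retainer@(0, 1) [-x clear] — {retainer}
2. bezel@(0, 0) [+x clear] — {bezel, retainer}
3. fan@(1, 0) [+x clear] — {bezel, fan, retainer}
4. module@(1, 1) [+y clear] — {bezel, fan, module, retainer}
5. daughtercard@(2, 1) [-y clear] — {bezel, daughtercard, fan, module, retainer}
6. connector@(-1, 0) [-x clear] — {bezel, connector, daughtercard, fan, module, retainer}
7. heatsink@(-1, 1) [-x clear] — {bezel, connector, daughtercard, fan, heatsink, module, retainer}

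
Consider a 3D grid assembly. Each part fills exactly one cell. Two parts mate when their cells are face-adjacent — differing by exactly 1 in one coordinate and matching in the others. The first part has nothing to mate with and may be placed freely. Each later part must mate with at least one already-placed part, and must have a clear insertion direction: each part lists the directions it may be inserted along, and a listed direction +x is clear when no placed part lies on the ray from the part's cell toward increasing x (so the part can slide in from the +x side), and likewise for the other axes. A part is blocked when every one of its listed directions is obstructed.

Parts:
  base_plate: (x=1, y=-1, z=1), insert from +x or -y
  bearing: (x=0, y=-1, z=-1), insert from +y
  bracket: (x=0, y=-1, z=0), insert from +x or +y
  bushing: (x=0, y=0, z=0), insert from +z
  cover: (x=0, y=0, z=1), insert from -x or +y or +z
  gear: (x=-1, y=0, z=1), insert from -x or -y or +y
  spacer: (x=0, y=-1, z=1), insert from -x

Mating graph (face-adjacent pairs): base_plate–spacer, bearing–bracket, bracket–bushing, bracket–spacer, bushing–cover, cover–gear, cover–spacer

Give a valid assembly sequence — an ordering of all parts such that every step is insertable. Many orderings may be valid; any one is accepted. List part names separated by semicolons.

1. spacer@(0, -1, 1) [-x clear] — {spacer}
2. base_plate@(1, -1, 1) [+x clear] — {base_plate, spacer}
3. bracket@(0, -1, 0) [+x clear] — {base_plate, bracket, spacer}
4. bearing@(0, -1, -1) [+y clear] — {base_plate, bearing, bracket, spacer}
5. bushing@(0, 0, 0) [+z clear] — {base_plate, bearing, bracket, bushing, spacer}
6. cover@(0, 0, 1) [-x clear] — {base_plate, bearing, bracket, bushing, cover, spacer}
7. gear@(-1, 0, 1) [-x clear] — {base_plate, bearing, bracket, bushing, cover, gear, spacer}

spacer; base_plate; bracket; bearing; bushing; cover; gear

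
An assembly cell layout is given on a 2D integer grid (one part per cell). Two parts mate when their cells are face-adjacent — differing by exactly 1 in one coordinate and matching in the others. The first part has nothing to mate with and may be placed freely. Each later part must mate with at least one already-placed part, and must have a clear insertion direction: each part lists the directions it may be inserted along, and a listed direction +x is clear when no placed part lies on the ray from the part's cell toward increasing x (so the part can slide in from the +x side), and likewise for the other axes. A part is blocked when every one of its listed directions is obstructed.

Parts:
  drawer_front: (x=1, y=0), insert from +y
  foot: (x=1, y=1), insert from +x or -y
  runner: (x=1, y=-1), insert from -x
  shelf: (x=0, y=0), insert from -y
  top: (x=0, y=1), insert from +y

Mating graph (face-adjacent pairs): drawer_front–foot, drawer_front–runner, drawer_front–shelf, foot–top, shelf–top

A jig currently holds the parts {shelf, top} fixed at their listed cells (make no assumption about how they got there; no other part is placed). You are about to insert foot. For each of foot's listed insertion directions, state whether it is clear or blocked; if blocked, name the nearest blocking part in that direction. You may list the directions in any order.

+x: clear; -y: clear

+x: ray from foot(1, 1) has no placed part ⇒ clear
-y: ray from foot(1, 1) has no placed part ⇒ clear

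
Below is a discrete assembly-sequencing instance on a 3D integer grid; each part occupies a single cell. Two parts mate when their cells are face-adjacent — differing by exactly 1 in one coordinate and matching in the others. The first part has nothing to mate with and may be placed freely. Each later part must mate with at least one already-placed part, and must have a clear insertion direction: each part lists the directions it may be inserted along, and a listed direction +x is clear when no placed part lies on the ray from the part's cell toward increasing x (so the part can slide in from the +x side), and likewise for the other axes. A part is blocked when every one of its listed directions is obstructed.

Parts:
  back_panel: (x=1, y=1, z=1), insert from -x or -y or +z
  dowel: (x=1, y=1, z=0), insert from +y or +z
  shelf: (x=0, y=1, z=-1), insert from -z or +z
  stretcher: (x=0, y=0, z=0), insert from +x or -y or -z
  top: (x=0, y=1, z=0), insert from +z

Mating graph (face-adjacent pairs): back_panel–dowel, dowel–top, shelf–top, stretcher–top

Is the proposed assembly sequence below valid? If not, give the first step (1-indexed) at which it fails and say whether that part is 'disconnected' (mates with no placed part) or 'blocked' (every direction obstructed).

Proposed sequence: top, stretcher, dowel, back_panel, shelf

Valid

1. top@(0, 1, 0) [+z clear] — {top}
2. stretcher@(0, 0, 0) [+x clear] — {stretcher, top}
3. dowel@(1, 1, 0) [+y clear] — {dowel, stretcher, top}
4. back_panel@(1, 1, 1) [-x clear] — {back_panel, dowel, stretcher, top}
5. shelf@(0, 1, -1) [-z clear] — {back_panel, dowel, shelf, stretcher, top}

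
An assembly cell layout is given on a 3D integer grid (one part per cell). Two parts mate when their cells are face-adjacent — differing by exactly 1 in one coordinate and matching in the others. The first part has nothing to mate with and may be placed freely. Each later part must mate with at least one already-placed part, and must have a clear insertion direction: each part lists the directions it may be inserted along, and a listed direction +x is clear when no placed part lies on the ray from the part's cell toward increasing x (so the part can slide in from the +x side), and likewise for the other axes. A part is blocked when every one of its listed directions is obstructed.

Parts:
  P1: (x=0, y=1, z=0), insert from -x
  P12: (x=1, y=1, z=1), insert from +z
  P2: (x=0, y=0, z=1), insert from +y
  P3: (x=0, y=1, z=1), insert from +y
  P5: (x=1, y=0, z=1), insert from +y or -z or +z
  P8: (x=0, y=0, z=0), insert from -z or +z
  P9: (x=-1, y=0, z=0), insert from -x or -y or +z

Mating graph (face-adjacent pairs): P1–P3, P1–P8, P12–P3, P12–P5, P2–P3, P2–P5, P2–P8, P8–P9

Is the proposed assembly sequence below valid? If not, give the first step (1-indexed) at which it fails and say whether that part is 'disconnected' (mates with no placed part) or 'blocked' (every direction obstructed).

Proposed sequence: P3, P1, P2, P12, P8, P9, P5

1. P3@(0, 1, 1) [+y clear] — {P3}
2. P1@(0, 1, 0) [-x clear] — {P1, P3}
3. P2@(0, 0, 1) — +y all obstructed ⇒ blocked

Invalid at step 3 (blocked)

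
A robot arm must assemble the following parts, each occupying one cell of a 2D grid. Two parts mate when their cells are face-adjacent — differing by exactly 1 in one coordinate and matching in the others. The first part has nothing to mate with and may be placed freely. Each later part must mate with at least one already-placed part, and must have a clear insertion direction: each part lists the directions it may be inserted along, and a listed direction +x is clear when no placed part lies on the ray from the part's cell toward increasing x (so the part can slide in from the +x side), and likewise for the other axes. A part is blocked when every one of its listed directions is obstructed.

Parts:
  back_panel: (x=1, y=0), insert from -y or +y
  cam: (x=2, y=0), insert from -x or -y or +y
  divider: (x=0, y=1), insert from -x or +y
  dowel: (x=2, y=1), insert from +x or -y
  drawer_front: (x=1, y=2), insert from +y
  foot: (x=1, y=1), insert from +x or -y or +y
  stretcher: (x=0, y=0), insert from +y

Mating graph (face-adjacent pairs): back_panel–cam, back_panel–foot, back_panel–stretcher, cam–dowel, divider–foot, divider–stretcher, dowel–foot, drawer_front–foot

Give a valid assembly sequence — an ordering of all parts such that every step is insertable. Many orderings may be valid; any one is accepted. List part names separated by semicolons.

1. foot@(1, 1) [+x clear] — {foot}
2. dowel@(2, 1) [+x clear] — {dowel, foot}
3. cam@(2, 0) [-x clear] — {cam, dowel, foot}
4. back_panel@(1, 0) [-y clear] — {back_panel, cam, dowel, foot}
5. drawer_front@(1, 2) [+y clear] — {back_panel, cam, dowel, drawer_front, foot}
6. stretcher@(0, 0) [+y clear] — {back_panel, cam, dowel, drawer_front, foot, stretcher}
7. divider@(0, 1) [-x clear] — {back_panel, cam, divider, dowel, drawer_front, foot, stretcher}

foot; dowel; cam; back_panel; drawer_front; stretcher; divider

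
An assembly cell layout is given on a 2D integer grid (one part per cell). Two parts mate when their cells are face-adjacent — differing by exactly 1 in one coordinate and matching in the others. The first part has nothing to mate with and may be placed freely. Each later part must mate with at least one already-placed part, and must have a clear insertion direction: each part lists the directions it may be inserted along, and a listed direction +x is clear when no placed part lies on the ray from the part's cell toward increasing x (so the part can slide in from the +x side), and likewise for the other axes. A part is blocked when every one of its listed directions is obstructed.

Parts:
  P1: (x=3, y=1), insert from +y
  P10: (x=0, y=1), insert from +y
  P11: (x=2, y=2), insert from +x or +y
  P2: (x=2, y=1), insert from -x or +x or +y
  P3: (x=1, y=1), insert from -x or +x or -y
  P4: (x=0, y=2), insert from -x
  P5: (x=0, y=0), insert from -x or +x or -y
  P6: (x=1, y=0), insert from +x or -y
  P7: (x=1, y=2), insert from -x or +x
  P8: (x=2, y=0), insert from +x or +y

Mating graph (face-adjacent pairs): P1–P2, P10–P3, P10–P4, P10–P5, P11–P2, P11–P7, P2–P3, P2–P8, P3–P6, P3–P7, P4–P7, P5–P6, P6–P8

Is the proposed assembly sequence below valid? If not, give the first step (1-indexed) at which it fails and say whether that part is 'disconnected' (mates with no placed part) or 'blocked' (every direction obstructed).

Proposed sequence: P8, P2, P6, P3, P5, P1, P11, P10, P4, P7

Invalid at step 10 (blocked)

1. P8@(2, 0) [+x clear] — {P8}
2. P2@(2, 1) [-x clear] — {P2, P8}
3. P6@(1, 0) [-y clear] — {P2, P6, P8}
4. P3@(1, 1) [-x clear] — {P2, P3, P6, P8}
5. P5@(0, 0) [-x clear] — {P2, P3, P5, P6, P8}
6. P1@(3, 1) [+y clear] — {P1, P2, P3, P5, P6, P8}
7. P11@(2, 2) [+x clear] — {P1, P11, P2, P3, P5, P6, P8}
8. P10@(0, 1) [+y clear] — {P1, P10, P11, P2, P3, P5, P6, P8}
9. P4@(0, 2) [-x clear] — {P1, P10, P11, P2, P3, P4, P5, P6, P8}
10. P7@(1, 2) — -x/+x all obstructed ⇒ blocked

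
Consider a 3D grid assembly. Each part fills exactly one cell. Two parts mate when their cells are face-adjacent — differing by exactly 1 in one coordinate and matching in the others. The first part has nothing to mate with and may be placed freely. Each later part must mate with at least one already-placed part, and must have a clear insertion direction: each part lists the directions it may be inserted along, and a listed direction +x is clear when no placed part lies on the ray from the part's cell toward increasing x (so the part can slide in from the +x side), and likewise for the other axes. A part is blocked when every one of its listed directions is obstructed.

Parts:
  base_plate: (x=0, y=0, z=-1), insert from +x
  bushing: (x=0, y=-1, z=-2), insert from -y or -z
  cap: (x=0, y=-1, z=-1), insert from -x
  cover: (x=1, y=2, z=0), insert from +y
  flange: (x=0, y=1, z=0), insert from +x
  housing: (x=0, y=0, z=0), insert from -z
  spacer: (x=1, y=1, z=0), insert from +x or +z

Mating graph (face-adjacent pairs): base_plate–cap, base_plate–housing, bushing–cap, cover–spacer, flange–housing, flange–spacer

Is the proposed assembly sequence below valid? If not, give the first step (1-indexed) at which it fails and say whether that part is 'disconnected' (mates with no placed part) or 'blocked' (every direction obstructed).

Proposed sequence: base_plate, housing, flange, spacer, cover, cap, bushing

1. base_plate@(0, 0, -1) [+x clear] — {base_plate}
2. housing@(0, 0, 0) — -z all obstructed ⇒ blocked

Invalid at step 2 (blocked)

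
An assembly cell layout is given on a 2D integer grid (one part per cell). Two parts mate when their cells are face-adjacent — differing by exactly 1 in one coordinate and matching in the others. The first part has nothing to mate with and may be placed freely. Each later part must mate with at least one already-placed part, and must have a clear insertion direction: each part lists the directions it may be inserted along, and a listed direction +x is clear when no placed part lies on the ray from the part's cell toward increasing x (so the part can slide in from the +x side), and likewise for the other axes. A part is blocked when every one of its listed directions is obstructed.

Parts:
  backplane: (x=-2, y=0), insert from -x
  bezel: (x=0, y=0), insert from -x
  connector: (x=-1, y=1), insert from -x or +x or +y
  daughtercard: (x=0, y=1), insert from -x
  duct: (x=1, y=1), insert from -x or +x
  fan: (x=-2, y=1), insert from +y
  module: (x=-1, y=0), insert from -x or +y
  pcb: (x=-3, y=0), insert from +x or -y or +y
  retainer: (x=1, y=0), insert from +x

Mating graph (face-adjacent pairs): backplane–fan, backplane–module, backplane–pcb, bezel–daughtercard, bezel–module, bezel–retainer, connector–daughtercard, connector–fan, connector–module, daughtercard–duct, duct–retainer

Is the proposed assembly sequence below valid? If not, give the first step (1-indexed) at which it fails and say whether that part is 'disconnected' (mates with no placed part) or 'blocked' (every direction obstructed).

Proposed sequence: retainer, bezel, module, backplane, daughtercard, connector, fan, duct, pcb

1. retainer@(1, 0) [+x clear] — {retainer}
2. bezel@(0, 0) [-x clear] — {bezel, retainer}
3. module@(-1, 0) [-x clear] — {bezel, module, retainer}
4. backplane@(-2, 0) [-x clear] — {backplane, bezel, module, retainer}
5. daughtercard@(0, 1) [-x clear] — {backplane, bezel, daughtercard, module, retainer}
6. connector@(-1, 1) [-x clear] — {backplane, bezel, connector, daughtercard, module, retainer}
7. fan@(-2, 1) [+y clear] — {backplane, bezel, connector, daughtercard, fan, module, retainer}
8. duct@(1, 1) [+x clear] — {backplane, bezel, connector, daughtercard, duct, fan, module, retainer}
9. pcb@(-3, 0) [-y clear] — {backplane, bezel, connector, daughtercard, duct, fan, module, pcb, retainer}

Valid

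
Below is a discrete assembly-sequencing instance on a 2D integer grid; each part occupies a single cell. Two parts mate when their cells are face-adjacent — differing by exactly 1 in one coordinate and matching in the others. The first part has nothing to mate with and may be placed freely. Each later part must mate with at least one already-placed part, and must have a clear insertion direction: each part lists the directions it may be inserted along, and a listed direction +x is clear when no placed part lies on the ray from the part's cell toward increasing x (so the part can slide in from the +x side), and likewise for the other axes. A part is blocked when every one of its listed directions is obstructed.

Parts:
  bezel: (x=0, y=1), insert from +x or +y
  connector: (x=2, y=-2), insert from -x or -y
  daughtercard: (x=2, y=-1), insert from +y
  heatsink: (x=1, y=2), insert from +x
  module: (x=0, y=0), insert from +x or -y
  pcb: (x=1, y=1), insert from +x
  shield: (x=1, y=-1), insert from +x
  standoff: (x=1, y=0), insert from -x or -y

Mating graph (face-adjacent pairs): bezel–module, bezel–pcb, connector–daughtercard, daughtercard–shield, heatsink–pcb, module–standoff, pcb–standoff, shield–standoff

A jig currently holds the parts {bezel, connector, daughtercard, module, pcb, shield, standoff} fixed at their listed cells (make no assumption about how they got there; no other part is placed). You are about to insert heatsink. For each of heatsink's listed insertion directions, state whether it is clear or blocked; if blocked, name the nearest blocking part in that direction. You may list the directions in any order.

+x: clear

+x: ray from heatsink(1, 2) has no placed part ⇒ clear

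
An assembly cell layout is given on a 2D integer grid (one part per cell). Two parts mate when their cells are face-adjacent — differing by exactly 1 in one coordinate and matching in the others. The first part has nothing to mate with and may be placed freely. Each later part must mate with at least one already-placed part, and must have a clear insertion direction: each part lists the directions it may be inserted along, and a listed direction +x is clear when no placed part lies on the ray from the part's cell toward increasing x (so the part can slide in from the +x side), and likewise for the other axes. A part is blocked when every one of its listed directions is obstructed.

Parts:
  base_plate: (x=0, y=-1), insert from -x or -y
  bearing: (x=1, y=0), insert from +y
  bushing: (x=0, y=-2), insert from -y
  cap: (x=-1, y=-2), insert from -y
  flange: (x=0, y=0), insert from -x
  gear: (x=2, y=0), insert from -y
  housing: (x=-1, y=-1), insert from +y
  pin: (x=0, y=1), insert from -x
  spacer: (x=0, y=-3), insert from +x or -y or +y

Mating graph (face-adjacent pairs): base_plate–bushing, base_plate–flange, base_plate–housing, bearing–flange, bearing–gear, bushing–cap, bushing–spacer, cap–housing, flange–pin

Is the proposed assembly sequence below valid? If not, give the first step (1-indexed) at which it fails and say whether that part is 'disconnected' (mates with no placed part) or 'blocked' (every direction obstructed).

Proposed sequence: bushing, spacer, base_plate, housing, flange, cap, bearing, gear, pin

1. bushing@(0, -2) [-y clear] — {bushing}
2. spacer@(0, -3) [+x clear] — {bushing, spacer}
3. base_plate@(0, -1) [-x clear] — {base_plate, bushing, spacer}
4. housing@(-1, -1) [+y clear] — {base_plate, bushing, housing, spacer}
5. flange@(0, 0) [-x clear] — {base_plate, bushing, flange, housing, spacer}
6. cap@(-1, -2) [-y clear] — {base_plate, bushing, cap, flange, housing, spacer}
7. bearing@(1, 0) [+y clear] — {base_plate, bearing, bushing, cap, flange, housing, spacer}
8. gear@(2, 0) [-y clear] — {base_plate, bearing, bushing, cap, flange, gear, housing, spacer}
9. pin@(0, 1) [-x clear] — {base_plate, bearing, bushing, cap, flange, gear, housing, pin, spacer}

Valid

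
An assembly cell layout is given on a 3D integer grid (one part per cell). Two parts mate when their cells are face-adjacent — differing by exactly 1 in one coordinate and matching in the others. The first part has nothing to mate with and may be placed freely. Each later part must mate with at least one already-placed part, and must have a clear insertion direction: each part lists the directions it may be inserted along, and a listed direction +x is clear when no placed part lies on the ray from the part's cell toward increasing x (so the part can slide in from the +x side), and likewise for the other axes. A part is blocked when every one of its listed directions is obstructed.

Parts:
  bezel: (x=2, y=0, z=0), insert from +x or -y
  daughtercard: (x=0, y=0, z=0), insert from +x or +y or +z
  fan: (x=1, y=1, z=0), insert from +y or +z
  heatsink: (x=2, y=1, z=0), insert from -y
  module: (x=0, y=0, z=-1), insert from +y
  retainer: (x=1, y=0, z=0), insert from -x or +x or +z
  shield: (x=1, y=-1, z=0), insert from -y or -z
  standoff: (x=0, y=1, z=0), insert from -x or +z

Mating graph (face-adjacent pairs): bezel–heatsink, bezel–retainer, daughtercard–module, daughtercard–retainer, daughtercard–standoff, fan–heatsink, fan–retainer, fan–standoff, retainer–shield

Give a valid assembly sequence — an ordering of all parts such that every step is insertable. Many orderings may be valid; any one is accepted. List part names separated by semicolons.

1. shield@(1, -1, 0) [-y clear] — {shield}
2. retainer@(1, 0, 0) [-x clear] — {retainer, shield}
3. daughtercard@(0, 0, 0) [+y clear] — {daughtercard, retainer, shield}
4. module@(0, 0, -1) [+y clear] — {daughtercard, module, retainer, shield}
5. standoff@(0, 1, 0) [-x clear] — {daughtercard, module, retainer, shield, standoff}
6. fan@(1, 1, 0) [+y clear] — {daughtercard, fan, module, retainer, shield, standoff}
7. heatsink@(2, 1, 0) [-y clear] — {daughtercard, fan, heatsink, module, retainer, shield, standoff}
8. bezel@(2, 0, 0) [+x clear] — {bezel, daughtercard, fan, heatsink, module, retainer, shield, standoff}

shield; retainer; daughtercard; module; standoff; fan; heatsink; bezel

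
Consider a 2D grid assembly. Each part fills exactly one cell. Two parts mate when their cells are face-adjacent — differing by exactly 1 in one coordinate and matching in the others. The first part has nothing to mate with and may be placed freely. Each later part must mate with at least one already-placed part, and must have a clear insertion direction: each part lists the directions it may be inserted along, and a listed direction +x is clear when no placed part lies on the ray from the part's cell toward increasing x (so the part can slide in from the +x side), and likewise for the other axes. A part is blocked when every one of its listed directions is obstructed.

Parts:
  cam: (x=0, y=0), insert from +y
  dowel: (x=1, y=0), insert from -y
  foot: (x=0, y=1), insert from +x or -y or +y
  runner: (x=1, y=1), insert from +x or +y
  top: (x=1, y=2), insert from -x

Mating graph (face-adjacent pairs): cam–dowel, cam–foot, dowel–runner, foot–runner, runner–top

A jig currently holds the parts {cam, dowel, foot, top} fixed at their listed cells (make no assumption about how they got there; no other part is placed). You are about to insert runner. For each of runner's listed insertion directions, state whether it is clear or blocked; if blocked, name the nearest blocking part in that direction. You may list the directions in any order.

+x: clear; +y: blocked by top

+x: ray from runner(1, 1) has no placed part ⇒ clear
+y: nearest on ray is top@(1, 2) ⇒ blocked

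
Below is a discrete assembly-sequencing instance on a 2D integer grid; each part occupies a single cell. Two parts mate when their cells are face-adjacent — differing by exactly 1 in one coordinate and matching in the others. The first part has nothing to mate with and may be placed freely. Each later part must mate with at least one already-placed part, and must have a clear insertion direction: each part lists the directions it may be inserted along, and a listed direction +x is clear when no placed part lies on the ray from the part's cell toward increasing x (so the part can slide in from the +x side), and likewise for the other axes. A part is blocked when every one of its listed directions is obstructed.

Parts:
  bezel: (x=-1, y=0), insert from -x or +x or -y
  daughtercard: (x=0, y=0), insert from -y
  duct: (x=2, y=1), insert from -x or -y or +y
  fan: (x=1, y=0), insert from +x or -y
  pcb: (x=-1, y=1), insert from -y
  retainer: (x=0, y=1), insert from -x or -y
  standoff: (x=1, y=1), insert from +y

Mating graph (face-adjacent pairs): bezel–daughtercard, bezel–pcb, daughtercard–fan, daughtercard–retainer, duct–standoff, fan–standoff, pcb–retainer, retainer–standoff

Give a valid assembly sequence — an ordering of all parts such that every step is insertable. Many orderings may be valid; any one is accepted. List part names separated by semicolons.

pcb; retainer; standoff; fan; duct; bezel; daughtercard

1. pcb@(-1, 1) [-y clear] — {pcb}
2. retainer@(0, 1) [-y clear] — {pcb, retainer}
3. standoff@(1, 1) [+y clear] — {pcb, retainer, standoff}
4. fan@(1, 0) [+x clear] — {fan, pcb, retainer, standoff}
5. duct@(2, 1) [-y clear] — {duct, fan, pcb, retainer, standoff}
6. bezel@(-1, 0) [-x clear] — {bezel, duct, fan, pcb, retainer, standoff}
7. daughtercard@(0, 0) [-y clear] — {bezel, daughtercard, duct, fan, pcb, retainer, standoff}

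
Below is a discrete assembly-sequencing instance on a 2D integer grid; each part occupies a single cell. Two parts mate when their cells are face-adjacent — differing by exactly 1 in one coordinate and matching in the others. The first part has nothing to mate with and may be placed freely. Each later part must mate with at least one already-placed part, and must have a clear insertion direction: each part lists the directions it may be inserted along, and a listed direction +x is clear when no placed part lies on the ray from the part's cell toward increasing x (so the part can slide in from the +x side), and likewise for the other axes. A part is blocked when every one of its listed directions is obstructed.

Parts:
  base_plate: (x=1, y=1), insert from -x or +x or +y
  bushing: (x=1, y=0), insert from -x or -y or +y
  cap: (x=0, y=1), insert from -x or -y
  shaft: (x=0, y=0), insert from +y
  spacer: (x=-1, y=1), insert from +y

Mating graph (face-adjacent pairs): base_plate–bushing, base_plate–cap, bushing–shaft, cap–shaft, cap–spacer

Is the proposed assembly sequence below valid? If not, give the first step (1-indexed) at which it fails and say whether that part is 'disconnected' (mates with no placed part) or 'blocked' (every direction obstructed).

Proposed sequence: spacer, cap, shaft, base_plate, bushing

Invalid at step 3 (blocked)

1. spacer@(-1, 1) [+y clear] — {spacer}
2. cap@(0, 1) [-y clear] — {cap, spacer}
3. shaft@(0, 0) — +y all obstructed ⇒ blocked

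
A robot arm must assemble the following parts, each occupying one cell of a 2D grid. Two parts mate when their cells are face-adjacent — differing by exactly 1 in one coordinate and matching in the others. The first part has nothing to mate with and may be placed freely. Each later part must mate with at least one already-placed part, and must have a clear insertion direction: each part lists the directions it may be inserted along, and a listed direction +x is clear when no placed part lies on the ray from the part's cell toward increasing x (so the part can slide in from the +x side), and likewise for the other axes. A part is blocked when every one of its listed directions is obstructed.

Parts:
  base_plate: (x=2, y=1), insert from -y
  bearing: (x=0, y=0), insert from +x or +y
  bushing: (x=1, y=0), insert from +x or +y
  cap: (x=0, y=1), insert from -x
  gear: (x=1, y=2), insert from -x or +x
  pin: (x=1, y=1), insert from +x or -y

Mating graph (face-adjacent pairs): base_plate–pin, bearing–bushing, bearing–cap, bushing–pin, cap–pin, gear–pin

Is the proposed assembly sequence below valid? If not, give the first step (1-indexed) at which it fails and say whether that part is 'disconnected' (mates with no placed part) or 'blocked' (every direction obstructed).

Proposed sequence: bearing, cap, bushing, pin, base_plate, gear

1. bearing@(0, 0) [+x clear] — {bearing}
2. cap@(0, 1) [-x clear] — {bearing, cap}
3. bushing@(1, 0) [+x clear] — {bearing, bushing, cap}
4. pin@(1, 1) [+x clear] — {bearing, bushing, cap, pin}
5. base_plate@(2, 1) [-y clear] — {base_plate, bearing, bushing, cap, pin}
6. gear@(1, 2) [-x clear] — {base_plate, bearing, bushing, cap, gear, pin}

Valid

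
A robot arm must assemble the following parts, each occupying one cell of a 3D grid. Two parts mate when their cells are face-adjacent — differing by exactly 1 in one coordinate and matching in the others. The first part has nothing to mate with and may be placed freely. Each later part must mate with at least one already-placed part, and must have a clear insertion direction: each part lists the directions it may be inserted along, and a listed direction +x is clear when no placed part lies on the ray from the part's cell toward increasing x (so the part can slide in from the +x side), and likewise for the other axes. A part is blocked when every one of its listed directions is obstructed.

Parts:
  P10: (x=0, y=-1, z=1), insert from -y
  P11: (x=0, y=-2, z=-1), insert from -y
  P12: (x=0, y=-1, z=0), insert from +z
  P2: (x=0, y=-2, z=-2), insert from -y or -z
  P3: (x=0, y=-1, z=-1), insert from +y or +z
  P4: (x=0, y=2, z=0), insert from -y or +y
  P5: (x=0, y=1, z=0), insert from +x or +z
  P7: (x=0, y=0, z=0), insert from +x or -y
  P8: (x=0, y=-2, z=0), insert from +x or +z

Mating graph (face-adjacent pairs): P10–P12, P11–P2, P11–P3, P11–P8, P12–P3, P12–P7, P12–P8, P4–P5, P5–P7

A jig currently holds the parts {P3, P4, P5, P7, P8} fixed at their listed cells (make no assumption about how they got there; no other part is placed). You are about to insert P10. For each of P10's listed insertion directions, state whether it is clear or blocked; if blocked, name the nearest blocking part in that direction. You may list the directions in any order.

-y: clear

-y: ray from P10(0, -1, 1) has no placed part ⇒ clear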